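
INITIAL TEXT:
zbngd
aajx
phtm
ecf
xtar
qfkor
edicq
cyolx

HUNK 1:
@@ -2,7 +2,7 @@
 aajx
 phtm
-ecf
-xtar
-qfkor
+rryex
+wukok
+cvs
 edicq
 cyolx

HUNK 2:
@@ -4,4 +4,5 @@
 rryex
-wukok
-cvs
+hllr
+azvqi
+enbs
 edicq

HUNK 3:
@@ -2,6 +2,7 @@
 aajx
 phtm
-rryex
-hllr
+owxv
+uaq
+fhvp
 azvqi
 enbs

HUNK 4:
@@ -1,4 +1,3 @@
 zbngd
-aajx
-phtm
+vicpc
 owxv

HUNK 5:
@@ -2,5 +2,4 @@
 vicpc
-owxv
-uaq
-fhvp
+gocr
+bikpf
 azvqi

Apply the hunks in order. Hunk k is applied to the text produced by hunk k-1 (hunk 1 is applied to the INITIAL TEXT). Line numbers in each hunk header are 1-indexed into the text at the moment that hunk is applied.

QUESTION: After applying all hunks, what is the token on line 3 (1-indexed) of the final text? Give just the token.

Answer: gocr

Derivation:
Hunk 1: at line 2 remove [ecf,xtar,qfkor] add [rryex,wukok,cvs] -> 8 lines: zbngd aajx phtm rryex wukok cvs edicq cyolx
Hunk 2: at line 4 remove [wukok,cvs] add [hllr,azvqi,enbs] -> 9 lines: zbngd aajx phtm rryex hllr azvqi enbs edicq cyolx
Hunk 3: at line 2 remove [rryex,hllr] add [owxv,uaq,fhvp] -> 10 lines: zbngd aajx phtm owxv uaq fhvp azvqi enbs edicq cyolx
Hunk 4: at line 1 remove [aajx,phtm] add [vicpc] -> 9 lines: zbngd vicpc owxv uaq fhvp azvqi enbs edicq cyolx
Hunk 5: at line 2 remove [owxv,uaq,fhvp] add [gocr,bikpf] -> 8 lines: zbngd vicpc gocr bikpf azvqi enbs edicq cyolx
Final line 3: gocr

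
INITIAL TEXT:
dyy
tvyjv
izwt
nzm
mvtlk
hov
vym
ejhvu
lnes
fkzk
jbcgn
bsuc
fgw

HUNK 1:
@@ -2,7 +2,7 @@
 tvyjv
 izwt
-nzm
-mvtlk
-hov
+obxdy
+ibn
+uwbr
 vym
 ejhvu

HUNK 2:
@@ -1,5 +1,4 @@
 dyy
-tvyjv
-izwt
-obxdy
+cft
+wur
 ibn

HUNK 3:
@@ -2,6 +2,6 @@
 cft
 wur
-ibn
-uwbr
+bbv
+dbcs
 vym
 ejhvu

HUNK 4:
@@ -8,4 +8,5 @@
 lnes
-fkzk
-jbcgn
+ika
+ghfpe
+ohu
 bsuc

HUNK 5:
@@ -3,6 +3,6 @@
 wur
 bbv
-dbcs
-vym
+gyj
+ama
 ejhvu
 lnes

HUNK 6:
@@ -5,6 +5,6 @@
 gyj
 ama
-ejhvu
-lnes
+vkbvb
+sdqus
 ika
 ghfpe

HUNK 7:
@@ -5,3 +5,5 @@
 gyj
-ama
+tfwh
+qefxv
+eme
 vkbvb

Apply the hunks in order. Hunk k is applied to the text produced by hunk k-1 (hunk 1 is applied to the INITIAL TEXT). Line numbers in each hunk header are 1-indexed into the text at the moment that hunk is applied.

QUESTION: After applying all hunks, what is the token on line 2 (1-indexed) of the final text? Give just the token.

Answer: cft

Derivation:
Hunk 1: at line 2 remove [nzm,mvtlk,hov] add [obxdy,ibn,uwbr] -> 13 lines: dyy tvyjv izwt obxdy ibn uwbr vym ejhvu lnes fkzk jbcgn bsuc fgw
Hunk 2: at line 1 remove [tvyjv,izwt,obxdy] add [cft,wur] -> 12 lines: dyy cft wur ibn uwbr vym ejhvu lnes fkzk jbcgn bsuc fgw
Hunk 3: at line 2 remove [ibn,uwbr] add [bbv,dbcs] -> 12 lines: dyy cft wur bbv dbcs vym ejhvu lnes fkzk jbcgn bsuc fgw
Hunk 4: at line 8 remove [fkzk,jbcgn] add [ika,ghfpe,ohu] -> 13 lines: dyy cft wur bbv dbcs vym ejhvu lnes ika ghfpe ohu bsuc fgw
Hunk 5: at line 3 remove [dbcs,vym] add [gyj,ama] -> 13 lines: dyy cft wur bbv gyj ama ejhvu lnes ika ghfpe ohu bsuc fgw
Hunk 6: at line 5 remove [ejhvu,lnes] add [vkbvb,sdqus] -> 13 lines: dyy cft wur bbv gyj ama vkbvb sdqus ika ghfpe ohu bsuc fgw
Hunk 7: at line 5 remove [ama] add [tfwh,qefxv,eme] -> 15 lines: dyy cft wur bbv gyj tfwh qefxv eme vkbvb sdqus ika ghfpe ohu bsuc fgw
Final line 2: cft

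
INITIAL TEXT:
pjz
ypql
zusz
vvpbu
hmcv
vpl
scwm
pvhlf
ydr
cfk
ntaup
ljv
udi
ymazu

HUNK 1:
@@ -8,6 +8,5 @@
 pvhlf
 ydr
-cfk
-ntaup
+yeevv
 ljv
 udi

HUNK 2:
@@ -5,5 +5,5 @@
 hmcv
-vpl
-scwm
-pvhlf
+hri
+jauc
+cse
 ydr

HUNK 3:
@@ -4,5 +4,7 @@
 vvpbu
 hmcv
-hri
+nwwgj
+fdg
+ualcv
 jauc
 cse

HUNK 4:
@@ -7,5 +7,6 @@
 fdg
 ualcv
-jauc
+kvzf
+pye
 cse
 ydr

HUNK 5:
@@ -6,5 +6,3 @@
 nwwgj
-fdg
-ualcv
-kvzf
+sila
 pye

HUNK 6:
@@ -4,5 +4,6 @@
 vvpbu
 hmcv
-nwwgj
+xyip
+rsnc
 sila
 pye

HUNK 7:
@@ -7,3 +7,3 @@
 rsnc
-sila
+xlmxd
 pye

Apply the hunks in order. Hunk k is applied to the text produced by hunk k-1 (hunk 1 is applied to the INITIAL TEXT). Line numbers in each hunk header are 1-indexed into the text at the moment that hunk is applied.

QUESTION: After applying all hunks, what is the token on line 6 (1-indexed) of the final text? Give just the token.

Answer: xyip

Derivation:
Hunk 1: at line 8 remove [cfk,ntaup] add [yeevv] -> 13 lines: pjz ypql zusz vvpbu hmcv vpl scwm pvhlf ydr yeevv ljv udi ymazu
Hunk 2: at line 5 remove [vpl,scwm,pvhlf] add [hri,jauc,cse] -> 13 lines: pjz ypql zusz vvpbu hmcv hri jauc cse ydr yeevv ljv udi ymazu
Hunk 3: at line 4 remove [hri] add [nwwgj,fdg,ualcv] -> 15 lines: pjz ypql zusz vvpbu hmcv nwwgj fdg ualcv jauc cse ydr yeevv ljv udi ymazu
Hunk 4: at line 7 remove [jauc] add [kvzf,pye] -> 16 lines: pjz ypql zusz vvpbu hmcv nwwgj fdg ualcv kvzf pye cse ydr yeevv ljv udi ymazu
Hunk 5: at line 6 remove [fdg,ualcv,kvzf] add [sila] -> 14 lines: pjz ypql zusz vvpbu hmcv nwwgj sila pye cse ydr yeevv ljv udi ymazu
Hunk 6: at line 4 remove [nwwgj] add [xyip,rsnc] -> 15 lines: pjz ypql zusz vvpbu hmcv xyip rsnc sila pye cse ydr yeevv ljv udi ymazu
Hunk 7: at line 7 remove [sila] add [xlmxd] -> 15 lines: pjz ypql zusz vvpbu hmcv xyip rsnc xlmxd pye cse ydr yeevv ljv udi ymazu
Final line 6: xyip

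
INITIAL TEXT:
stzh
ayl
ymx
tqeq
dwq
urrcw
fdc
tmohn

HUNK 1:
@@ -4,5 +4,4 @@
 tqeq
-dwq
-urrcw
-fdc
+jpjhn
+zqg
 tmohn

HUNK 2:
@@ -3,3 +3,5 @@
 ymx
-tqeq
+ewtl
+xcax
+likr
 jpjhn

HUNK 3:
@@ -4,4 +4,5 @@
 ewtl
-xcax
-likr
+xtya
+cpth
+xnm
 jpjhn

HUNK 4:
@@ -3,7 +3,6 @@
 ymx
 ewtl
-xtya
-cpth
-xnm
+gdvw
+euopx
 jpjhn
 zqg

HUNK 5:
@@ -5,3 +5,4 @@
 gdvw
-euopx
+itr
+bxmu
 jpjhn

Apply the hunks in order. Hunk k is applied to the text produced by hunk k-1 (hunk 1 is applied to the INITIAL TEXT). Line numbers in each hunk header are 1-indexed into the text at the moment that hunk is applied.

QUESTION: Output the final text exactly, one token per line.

Hunk 1: at line 4 remove [dwq,urrcw,fdc] add [jpjhn,zqg] -> 7 lines: stzh ayl ymx tqeq jpjhn zqg tmohn
Hunk 2: at line 3 remove [tqeq] add [ewtl,xcax,likr] -> 9 lines: stzh ayl ymx ewtl xcax likr jpjhn zqg tmohn
Hunk 3: at line 4 remove [xcax,likr] add [xtya,cpth,xnm] -> 10 lines: stzh ayl ymx ewtl xtya cpth xnm jpjhn zqg tmohn
Hunk 4: at line 3 remove [xtya,cpth,xnm] add [gdvw,euopx] -> 9 lines: stzh ayl ymx ewtl gdvw euopx jpjhn zqg tmohn
Hunk 5: at line 5 remove [euopx] add [itr,bxmu] -> 10 lines: stzh ayl ymx ewtl gdvw itr bxmu jpjhn zqg tmohn

Answer: stzh
ayl
ymx
ewtl
gdvw
itr
bxmu
jpjhn
zqg
tmohn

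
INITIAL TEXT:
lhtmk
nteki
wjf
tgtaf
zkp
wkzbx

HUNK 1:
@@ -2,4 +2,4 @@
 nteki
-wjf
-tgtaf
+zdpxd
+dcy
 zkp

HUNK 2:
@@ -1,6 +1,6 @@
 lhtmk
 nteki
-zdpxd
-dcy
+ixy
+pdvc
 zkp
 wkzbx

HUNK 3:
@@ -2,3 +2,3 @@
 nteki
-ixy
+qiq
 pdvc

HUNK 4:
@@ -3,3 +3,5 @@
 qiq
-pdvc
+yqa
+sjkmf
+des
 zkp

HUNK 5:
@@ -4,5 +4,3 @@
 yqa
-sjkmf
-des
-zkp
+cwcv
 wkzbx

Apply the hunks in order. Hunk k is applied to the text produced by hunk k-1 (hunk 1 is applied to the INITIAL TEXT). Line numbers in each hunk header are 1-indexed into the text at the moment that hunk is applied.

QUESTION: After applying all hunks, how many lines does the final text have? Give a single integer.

Answer: 6

Derivation:
Hunk 1: at line 2 remove [wjf,tgtaf] add [zdpxd,dcy] -> 6 lines: lhtmk nteki zdpxd dcy zkp wkzbx
Hunk 2: at line 1 remove [zdpxd,dcy] add [ixy,pdvc] -> 6 lines: lhtmk nteki ixy pdvc zkp wkzbx
Hunk 3: at line 2 remove [ixy] add [qiq] -> 6 lines: lhtmk nteki qiq pdvc zkp wkzbx
Hunk 4: at line 3 remove [pdvc] add [yqa,sjkmf,des] -> 8 lines: lhtmk nteki qiq yqa sjkmf des zkp wkzbx
Hunk 5: at line 4 remove [sjkmf,des,zkp] add [cwcv] -> 6 lines: lhtmk nteki qiq yqa cwcv wkzbx
Final line count: 6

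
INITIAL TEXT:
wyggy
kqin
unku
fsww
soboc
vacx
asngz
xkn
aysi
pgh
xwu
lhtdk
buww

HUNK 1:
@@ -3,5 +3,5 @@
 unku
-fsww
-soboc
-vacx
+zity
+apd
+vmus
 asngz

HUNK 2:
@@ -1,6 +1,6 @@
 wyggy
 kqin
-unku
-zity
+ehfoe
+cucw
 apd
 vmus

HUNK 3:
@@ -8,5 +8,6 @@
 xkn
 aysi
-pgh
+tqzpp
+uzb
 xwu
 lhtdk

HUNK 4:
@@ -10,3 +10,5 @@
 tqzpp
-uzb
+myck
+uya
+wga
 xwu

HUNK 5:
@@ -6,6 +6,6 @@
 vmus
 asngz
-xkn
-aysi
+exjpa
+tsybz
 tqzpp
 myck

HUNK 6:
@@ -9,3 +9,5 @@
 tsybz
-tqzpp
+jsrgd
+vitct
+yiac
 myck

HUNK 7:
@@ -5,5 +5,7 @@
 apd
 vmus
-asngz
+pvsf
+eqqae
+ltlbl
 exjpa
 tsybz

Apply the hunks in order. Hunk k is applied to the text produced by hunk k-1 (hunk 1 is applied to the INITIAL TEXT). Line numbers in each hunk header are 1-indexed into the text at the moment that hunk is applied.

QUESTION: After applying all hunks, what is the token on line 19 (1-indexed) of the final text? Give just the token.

Answer: lhtdk

Derivation:
Hunk 1: at line 3 remove [fsww,soboc,vacx] add [zity,apd,vmus] -> 13 lines: wyggy kqin unku zity apd vmus asngz xkn aysi pgh xwu lhtdk buww
Hunk 2: at line 1 remove [unku,zity] add [ehfoe,cucw] -> 13 lines: wyggy kqin ehfoe cucw apd vmus asngz xkn aysi pgh xwu lhtdk buww
Hunk 3: at line 8 remove [pgh] add [tqzpp,uzb] -> 14 lines: wyggy kqin ehfoe cucw apd vmus asngz xkn aysi tqzpp uzb xwu lhtdk buww
Hunk 4: at line 10 remove [uzb] add [myck,uya,wga] -> 16 lines: wyggy kqin ehfoe cucw apd vmus asngz xkn aysi tqzpp myck uya wga xwu lhtdk buww
Hunk 5: at line 6 remove [xkn,aysi] add [exjpa,tsybz] -> 16 lines: wyggy kqin ehfoe cucw apd vmus asngz exjpa tsybz tqzpp myck uya wga xwu lhtdk buww
Hunk 6: at line 9 remove [tqzpp] add [jsrgd,vitct,yiac] -> 18 lines: wyggy kqin ehfoe cucw apd vmus asngz exjpa tsybz jsrgd vitct yiac myck uya wga xwu lhtdk buww
Hunk 7: at line 5 remove [asngz] add [pvsf,eqqae,ltlbl] -> 20 lines: wyggy kqin ehfoe cucw apd vmus pvsf eqqae ltlbl exjpa tsybz jsrgd vitct yiac myck uya wga xwu lhtdk buww
Final line 19: lhtdk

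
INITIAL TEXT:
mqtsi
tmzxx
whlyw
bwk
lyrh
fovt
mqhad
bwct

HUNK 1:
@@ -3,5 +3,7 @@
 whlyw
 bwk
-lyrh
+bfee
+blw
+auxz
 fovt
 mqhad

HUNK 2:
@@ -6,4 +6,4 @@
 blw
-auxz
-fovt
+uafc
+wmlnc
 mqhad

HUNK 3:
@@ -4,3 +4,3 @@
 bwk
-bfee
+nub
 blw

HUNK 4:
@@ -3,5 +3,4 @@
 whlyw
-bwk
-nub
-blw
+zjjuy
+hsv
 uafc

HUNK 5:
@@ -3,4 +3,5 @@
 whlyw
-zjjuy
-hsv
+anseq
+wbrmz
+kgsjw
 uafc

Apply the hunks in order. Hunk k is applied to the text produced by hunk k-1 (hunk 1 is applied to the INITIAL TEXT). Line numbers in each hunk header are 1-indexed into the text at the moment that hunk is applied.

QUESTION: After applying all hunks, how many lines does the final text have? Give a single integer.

Hunk 1: at line 3 remove [lyrh] add [bfee,blw,auxz] -> 10 lines: mqtsi tmzxx whlyw bwk bfee blw auxz fovt mqhad bwct
Hunk 2: at line 6 remove [auxz,fovt] add [uafc,wmlnc] -> 10 lines: mqtsi tmzxx whlyw bwk bfee blw uafc wmlnc mqhad bwct
Hunk 3: at line 4 remove [bfee] add [nub] -> 10 lines: mqtsi tmzxx whlyw bwk nub blw uafc wmlnc mqhad bwct
Hunk 4: at line 3 remove [bwk,nub,blw] add [zjjuy,hsv] -> 9 lines: mqtsi tmzxx whlyw zjjuy hsv uafc wmlnc mqhad bwct
Hunk 5: at line 3 remove [zjjuy,hsv] add [anseq,wbrmz,kgsjw] -> 10 lines: mqtsi tmzxx whlyw anseq wbrmz kgsjw uafc wmlnc mqhad bwct
Final line count: 10

Answer: 10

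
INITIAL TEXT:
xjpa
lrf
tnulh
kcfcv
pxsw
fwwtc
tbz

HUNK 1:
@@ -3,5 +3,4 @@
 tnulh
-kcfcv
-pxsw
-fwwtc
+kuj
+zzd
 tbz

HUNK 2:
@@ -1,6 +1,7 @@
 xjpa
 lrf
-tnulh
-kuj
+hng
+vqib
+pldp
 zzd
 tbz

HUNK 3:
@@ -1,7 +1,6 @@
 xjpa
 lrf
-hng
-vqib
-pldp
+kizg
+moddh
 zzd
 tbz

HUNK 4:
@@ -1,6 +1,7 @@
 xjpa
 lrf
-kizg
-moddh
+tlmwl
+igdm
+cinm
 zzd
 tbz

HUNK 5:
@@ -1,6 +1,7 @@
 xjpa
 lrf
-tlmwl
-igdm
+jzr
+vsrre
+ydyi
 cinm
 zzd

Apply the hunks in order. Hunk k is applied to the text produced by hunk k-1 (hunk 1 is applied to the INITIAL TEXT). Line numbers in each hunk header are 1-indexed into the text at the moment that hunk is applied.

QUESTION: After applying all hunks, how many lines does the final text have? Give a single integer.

Answer: 8

Derivation:
Hunk 1: at line 3 remove [kcfcv,pxsw,fwwtc] add [kuj,zzd] -> 6 lines: xjpa lrf tnulh kuj zzd tbz
Hunk 2: at line 1 remove [tnulh,kuj] add [hng,vqib,pldp] -> 7 lines: xjpa lrf hng vqib pldp zzd tbz
Hunk 3: at line 1 remove [hng,vqib,pldp] add [kizg,moddh] -> 6 lines: xjpa lrf kizg moddh zzd tbz
Hunk 4: at line 1 remove [kizg,moddh] add [tlmwl,igdm,cinm] -> 7 lines: xjpa lrf tlmwl igdm cinm zzd tbz
Hunk 5: at line 1 remove [tlmwl,igdm] add [jzr,vsrre,ydyi] -> 8 lines: xjpa lrf jzr vsrre ydyi cinm zzd tbz
Final line count: 8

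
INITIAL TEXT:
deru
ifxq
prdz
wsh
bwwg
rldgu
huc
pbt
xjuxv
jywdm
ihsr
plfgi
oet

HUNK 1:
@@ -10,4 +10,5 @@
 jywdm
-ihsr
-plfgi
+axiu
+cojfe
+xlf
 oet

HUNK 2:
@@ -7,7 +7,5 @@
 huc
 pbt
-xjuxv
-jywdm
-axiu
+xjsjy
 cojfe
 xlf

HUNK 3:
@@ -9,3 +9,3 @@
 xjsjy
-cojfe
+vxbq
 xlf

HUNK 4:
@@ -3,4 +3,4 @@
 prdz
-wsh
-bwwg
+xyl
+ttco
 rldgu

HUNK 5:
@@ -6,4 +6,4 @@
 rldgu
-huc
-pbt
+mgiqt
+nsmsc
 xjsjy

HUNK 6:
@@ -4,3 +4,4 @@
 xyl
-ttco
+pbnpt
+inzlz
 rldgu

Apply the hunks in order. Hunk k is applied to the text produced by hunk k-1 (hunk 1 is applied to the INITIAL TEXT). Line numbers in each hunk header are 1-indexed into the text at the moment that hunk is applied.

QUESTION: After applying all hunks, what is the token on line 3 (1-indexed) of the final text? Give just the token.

Answer: prdz

Derivation:
Hunk 1: at line 10 remove [ihsr,plfgi] add [axiu,cojfe,xlf] -> 14 lines: deru ifxq prdz wsh bwwg rldgu huc pbt xjuxv jywdm axiu cojfe xlf oet
Hunk 2: at line 7 remove [xjuxv,jywdm,axiu] add [xjsjy] -> 12 lines: deru ifxq prdz wsh bwwg rldgu huc pbt xjsjy cojfe xlf oet
Hunk 3: at line 9 remove [cojfe] add [vxbq] -> 12 lines: deru ifxq prdz wsh bwwg rldgu huc pbt xjsjy vxbq xlf oet
Hunk 4: at line 3 remove [wsh,bwwg] add [xyl,ttco] -> 12 lines: deru ifxq prdz xyl ttco rldgu huc pbt xjsjy vxbq xlf oet
Hunk 5: at line 6 remove [huc,pbt] add [mgiqt,nsmsc] -> 12 lines: deru ifxq prdz xyl ttco rldgu mgiqt nsmsc xjsjy vxbq xlf oet
Hunk 6: at line 4 remove [ttco] add [pbnpt,inzlz] -> 13 lines: deru ifxq prdz xyl pbnpt inzlz rldgu mgiqt nsmsc xjsjy vxbq xlf oet
Final line 3: prdz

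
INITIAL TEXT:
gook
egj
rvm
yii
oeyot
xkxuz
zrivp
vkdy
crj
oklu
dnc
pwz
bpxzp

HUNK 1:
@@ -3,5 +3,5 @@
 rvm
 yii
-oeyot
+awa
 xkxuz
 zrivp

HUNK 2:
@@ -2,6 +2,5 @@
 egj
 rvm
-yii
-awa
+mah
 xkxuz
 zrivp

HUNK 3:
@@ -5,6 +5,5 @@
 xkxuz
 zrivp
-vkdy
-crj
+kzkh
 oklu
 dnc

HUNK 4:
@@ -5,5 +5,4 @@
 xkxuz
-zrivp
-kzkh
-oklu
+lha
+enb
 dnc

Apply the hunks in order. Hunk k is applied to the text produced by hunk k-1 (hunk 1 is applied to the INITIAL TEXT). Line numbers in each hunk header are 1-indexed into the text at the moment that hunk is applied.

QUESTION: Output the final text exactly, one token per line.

Answer: gook
egj
rvm
mah
xkxuz
lha
enb
dnc
pwz
bpxzp

Derivation:
Hunk 1: at line 3 remove [oeyot] add [awa] -> 13 lines: gook egj rvm yii awa xkxuz zrivp vkdy crj oklu dnc pwz bpxzp
Hunk 2: at line 2 remove [yii,awa] add [mah] -> 12 lines: gook egj rvm mah xkxuz zrivp vkdy crj oklu dnc pwz bpxzp
Hunk 3: at line 5 remove [vkdy,crj] add [kzkh] -> 11 lines: gook egj rvm mah xkxuz zrivp kzkh oklu dnc pwz bpxzp
Hunk 4: at line 5 remove [zrivp,kzkh,oklu] add [lha,enb] -> 10 lines: gook egj rvm mah xkxuz lha enb dnc pwz bpxzp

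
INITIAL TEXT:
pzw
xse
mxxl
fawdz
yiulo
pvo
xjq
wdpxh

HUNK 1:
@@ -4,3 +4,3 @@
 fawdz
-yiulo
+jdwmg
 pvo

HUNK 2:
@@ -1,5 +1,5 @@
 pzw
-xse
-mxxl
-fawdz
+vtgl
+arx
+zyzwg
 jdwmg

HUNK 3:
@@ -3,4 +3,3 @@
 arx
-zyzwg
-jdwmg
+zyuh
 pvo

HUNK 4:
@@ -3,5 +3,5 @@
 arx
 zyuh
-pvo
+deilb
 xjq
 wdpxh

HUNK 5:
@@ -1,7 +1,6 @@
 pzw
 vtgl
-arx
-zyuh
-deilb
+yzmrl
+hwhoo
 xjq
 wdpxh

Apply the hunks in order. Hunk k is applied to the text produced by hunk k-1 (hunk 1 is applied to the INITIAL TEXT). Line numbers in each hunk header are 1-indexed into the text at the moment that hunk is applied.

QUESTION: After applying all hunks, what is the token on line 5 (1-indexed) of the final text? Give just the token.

Hunk 1: at line 4 remove [yiulo] add [jdwmg] -> 8 lines: pzw xse mxxl fawdz jdwmg pvo xjq wdpxh
Hunk 2: at line 1 remove [xse,mxxl,fawdz] add [vtgl,arx,zyzwg] -> 8 lines: pzw vtgl arx zyzwg jdwmg pvo xjq wdpxh
Hunk 3: at line 3 remove [zyzwg,jdwmg] add [zyuh] -> 7 lines: pzw vtgl arx zyuh pvo xjq wdpxh
Hunk 4: at line 3 remove [pvo] add [deilb] -> 7 lines: pzw vtgl arx zyuh deilb xjq wdpxh
Hunk 5: at line 1 remove [arx,zyuh,deilb] add [yzmrl,hwhoo] -> 6 lines: pzw vtgl yzmrl hwhoo xjq wdpxh
Final line 5: xjq

Answer: xjq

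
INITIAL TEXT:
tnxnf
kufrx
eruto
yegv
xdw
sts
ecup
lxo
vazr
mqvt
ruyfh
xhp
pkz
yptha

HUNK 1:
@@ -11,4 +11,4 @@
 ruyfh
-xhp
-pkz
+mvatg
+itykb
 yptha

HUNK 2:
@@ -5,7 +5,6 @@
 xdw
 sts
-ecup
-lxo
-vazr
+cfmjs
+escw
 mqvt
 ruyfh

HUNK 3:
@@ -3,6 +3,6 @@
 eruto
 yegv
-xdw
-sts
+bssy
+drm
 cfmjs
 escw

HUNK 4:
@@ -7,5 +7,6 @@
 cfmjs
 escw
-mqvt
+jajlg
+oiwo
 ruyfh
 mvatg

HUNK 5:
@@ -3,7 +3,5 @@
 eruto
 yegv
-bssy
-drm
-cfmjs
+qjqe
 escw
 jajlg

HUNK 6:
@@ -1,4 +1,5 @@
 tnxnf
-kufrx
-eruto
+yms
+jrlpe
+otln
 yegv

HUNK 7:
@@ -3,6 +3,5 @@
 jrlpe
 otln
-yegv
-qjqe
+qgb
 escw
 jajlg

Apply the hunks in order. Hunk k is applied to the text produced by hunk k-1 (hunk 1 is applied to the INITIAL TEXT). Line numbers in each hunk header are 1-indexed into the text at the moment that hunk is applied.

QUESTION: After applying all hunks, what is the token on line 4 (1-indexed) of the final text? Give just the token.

Answer: otln

Derivation:
Hunk 1: at line 11 remove [xhp,pkz] add [mvatg,itykb] -> 14 lines: tnxnf kufrx eruto yegv xdw sts ecup lxo vazr mqvt ruyfh mvatg itykb yptha
Hunk 2: at line 5 remove [ecup,lxo,vazr] add [cfmjs,escw] -> 13 lines: tnxnf kufrx eruto yegv xdw sts cfmjs escw mqvt ruyfh mvatg itykb yptha
Hunk 3: at line 3 remove [xdw,sts] add [bssy,drm] -> 13 lines: tnxnf kufrx eruto yegv bssy drm cfmjs escw mqvt ruyfh mvatg itykb yptha
Hunk 4: at line 7 remove [mqvt] add [jajlg,oiwo] -> 14 lines: tnxnf kufrx eruto yegv bssy drm cfmjs escw jajlg oiwo ruyfh mvatg itykb yptha
Hunk 5: at line 3 remove [bssy,drm,cfmjs] add [qjqe] -> 12 lines: tnxnf kufrx eruto yegv qjqe escw jajlg oiwo ruyfh mvatg itykb yptha
Hunk 6: at line 1 remove [kufrx,eruto] add [yms,jrlpe,otln] -> 13 lines: tnxnf yms jrlpe otln yegv qjqe escw jajlg oiwo ruyfh mvatg itykb yptha
Hunk 7: at line 3 remove [yegv,qjqe] add [qgb] -> 12 lines: tnxnf yms jrlpe otln qgb escw jajlg oiwo ruyfh mvatg itykb yptha
Final line 4: otln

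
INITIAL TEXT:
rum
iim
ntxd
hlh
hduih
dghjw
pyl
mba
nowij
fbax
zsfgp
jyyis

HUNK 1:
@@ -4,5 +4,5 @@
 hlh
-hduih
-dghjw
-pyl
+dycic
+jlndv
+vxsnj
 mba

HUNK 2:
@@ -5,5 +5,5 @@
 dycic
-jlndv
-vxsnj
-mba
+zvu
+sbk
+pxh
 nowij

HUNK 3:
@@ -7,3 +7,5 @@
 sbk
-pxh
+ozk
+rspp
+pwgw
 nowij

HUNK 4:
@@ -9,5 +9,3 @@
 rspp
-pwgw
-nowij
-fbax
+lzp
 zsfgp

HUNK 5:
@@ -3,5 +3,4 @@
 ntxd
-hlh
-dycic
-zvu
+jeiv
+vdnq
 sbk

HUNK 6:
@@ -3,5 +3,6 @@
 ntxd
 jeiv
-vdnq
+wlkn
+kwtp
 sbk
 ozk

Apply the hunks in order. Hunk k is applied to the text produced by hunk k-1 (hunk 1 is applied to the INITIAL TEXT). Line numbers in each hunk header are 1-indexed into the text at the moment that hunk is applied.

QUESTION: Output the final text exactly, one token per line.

Answer: rum
iim
ntxd
jeiv
wlkn
kwtp
sbk
ozk
rspp
lzp
zsfgp
jyyis

Derivation:
Hunk 1: at line 4 remove [hduih,dghjw,pyl] add [dycic,jlndv,vxsnj] -> 12 lines: rum iim ntxd hlh dycic jlndv vxsnj mba nowij fbax zsfgp jyyis
Hunk 2: at line 5 remove [jlndv,vxsnj,mba] add [zvu,sbk,pxh] -> 12 lines: rum iim ntxd hlh dycic zvu sbk pxh nowij fbax zsfgp jyyis
Hunk 3: at line 7 remove [pxh] add [ozk,rspp,pwgw] -> 14 lines: rum iim ntxd hlh dycic zvu sbk ozk rspp pwgw nowij fbax zsfgp jyyis
Hunk 4: at line 9 remove [pwgw,nowij,fbax] add [lzp] -> 12 lines: rum iim ntxd hlh dycic zvu sbk ozk rspp lzp zsfgp jyyis
Hunk 5: at line 3 remove [hlh,dycic,zvu] add [jeiv,vdnq] -> 11 lines: rum iim ntxd jeiv vdnq sbk ozk rspp lzp zsfgp jyyis
Hunk 6: at line 3 remove [vdnq] add [wlkn,kwtp] -> 12 lines: rum iim ntxd jeiv wlkn kwtp sbk ozk rspp lzp zsfgp jyyis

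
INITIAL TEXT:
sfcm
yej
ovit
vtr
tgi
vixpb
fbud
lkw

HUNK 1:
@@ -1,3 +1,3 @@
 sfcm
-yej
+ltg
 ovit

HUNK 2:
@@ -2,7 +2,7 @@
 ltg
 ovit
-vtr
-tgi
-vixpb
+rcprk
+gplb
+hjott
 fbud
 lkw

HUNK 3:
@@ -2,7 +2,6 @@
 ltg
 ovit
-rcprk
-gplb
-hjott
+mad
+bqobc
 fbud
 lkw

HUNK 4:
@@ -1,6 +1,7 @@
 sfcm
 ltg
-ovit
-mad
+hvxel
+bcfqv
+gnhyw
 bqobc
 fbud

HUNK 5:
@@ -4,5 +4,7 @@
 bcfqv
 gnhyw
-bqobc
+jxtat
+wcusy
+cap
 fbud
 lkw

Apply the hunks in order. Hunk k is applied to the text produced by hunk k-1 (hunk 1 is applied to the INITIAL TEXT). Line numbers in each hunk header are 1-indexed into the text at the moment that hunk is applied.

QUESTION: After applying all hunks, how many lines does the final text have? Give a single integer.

Hunk 1: at line 1 remove [yej] add [ltg] -> 8 lines: sfcm ltg ovit vtr tgi vixpb fbud lkw
Hunk 2: at line 2 remove [vtr,tgi,vixpb] add [rcprk,gplb,hjott] -> 8 lines: sfcm ltg ovit rcprk gplb hjott fbud lkw
Hunk 3: at line 2 remove [rcprk,gplb,hjott] add [mad,bqobc] -> 7 lines: sfcm ltg ovit mad bqobc fbud lkw
Hunk 4: at line 1 remove [ovit,mad] add [hvxel,bcfqv,gnhyw] -> 8 lines: sfcm ltg hvxel bcfqv gnhyw bqobc fbud lkw
Hunk 5: at line 4 remove [bqobc] add [jxtat,wcusy,cap] -> 10 lines: sfcm ltg hvxel bcfqv gnhyw jxtat wcusy cap fbud lkw
Final line count: 10

Answer: 10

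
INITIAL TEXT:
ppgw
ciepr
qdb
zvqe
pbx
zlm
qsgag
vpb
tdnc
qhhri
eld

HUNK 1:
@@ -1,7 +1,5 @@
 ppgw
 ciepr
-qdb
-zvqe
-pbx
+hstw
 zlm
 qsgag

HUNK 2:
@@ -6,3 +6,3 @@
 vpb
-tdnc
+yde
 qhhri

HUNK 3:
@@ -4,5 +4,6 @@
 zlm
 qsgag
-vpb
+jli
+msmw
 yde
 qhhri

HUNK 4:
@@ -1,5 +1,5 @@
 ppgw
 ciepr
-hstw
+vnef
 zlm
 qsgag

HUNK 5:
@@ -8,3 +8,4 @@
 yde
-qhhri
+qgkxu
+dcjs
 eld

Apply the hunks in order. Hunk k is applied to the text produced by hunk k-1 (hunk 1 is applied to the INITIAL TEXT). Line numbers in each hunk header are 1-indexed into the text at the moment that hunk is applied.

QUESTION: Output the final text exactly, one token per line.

Hunk 1: at line 1 remove [qdb,zvqe,pbx] add [hstw] -> 9 lines: ppgw ciepr hstw zlm qsgag vpb tdnc qhhri eld
Hunk 2: at line 6 remove [tdnc] add [yde] -> 9 lines: ppgw ciepr hstw zlm qsgag vpb yde qhhri eld
Hunk 3: at line 4 remove [vpb] add [jli,msmw] -> 10 lines: ppgw ciepr hstw zlm qsgag jli msmw yde qhhri eld
Hunk 4: at line 1 remove [hstw] add [vnef] -> 10 lines: ppgw ciepr vnef zlm qsgag jli msmw yde qhhri eld
Hunk 5: at line 8 remove [qhhri] add [qgkxu,dcjs] -> 11 lines: ppgw ciepr vnef zlm qsgag jli msmw yde qgkxu dcjs eld

Answer: ppgw
ciepr
vnef
zlm
qsgag
jli
msmw
yde
qgkxu
dcjs
eld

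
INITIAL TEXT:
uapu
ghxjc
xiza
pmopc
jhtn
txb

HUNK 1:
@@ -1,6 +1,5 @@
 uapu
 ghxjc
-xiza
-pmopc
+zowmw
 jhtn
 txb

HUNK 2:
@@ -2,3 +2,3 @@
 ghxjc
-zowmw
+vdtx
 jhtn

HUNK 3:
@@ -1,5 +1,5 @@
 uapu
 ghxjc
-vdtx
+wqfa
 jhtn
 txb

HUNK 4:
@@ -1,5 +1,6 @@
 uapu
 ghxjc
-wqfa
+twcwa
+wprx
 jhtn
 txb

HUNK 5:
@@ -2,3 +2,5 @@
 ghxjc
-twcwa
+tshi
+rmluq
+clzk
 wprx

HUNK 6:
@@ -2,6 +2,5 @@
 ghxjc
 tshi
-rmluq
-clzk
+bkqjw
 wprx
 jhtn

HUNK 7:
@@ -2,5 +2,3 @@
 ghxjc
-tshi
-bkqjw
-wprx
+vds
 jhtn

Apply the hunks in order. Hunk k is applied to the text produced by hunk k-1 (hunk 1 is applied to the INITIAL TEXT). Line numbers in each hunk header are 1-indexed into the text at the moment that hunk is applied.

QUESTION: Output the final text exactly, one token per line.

Answer: uapu
ghxjc
vds
jhtn
txb

Derivation:
Hunk 1: at line 1 remove [xiza,pmopc] add [zowmw] -> 5 lines: uapu ghxjc zowmw jhtn txb
Hunk 2: at line 2 remove [zowmw] add [vdtx] -> 5 lines: uapu ghxjc vdtx jhtn txb
Hunk 3: at line 1 remove [vdtx] add [wqfa] -> 5 lines: uapu ghxjc wqfa jhtn txb
Hunk 4: at line 1 remove [wqfa] add [twcwa,wprx] -> 6 lines: uapu ghxjc twcwa wprx jhtn txb
Hunk 5: at line 2 remove [twcwa] add [tshi,rmluq,clzk] -> 8 lines: uapu ghxjc tshi rmluq clzk wprx jhtn txb
Hunk 6: at line 2 remove [rmluq,clzk] add [bkqjw] -> 7 lines: uapu ghxjc tshi bkqjw wprx jhtn txb
Hunk 7: at line 2 remove [tshi,bkqjw,wprx] add [vds] -> 5 lines: uapu ghxjc vds jhtn txb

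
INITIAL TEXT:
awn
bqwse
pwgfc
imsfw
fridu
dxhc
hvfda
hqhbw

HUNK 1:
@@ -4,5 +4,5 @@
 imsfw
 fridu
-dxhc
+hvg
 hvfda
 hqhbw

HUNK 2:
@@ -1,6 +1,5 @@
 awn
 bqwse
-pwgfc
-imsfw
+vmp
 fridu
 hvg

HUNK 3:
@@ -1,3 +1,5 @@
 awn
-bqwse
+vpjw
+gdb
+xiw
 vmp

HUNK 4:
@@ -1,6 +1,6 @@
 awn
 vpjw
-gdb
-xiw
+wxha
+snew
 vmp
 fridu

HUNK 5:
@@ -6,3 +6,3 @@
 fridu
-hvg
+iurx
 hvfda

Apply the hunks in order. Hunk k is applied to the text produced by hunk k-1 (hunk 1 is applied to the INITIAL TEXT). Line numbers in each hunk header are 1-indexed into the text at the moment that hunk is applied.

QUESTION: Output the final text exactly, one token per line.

Answer: awn
vpjw
wxha
snew
vmp
fridu
iurx
hvfda
hqhbw

Derivation:
Hunk 1: at line 4 remove [dxhc] add [hvg] -> 8 lines: awn bqwse pwgfc imsfw fridu hvg hvfda hqhbw
Hunk 2: at line 1 remove [pwgfc,imsfw] add [vmp] -> 7 lines: awn bqwse vmp fridu hvg hvfda hqhbw
Hunk 3: at line 1 remove [bqwse] add [vpjw,gdb,xiw] -> 9 lines: awn vpjw gdb xiw vmp fridu hvg hvfda hqhbw
Hunk 4: at line 1 remove [gdb,xiw] add [wxha,snew] -> 9 lines: awn vpjw wxha snew vmp fridu hvg hvfda hqhbw
Hunk 5: at line 6 remove [hvg] add [iurx] -> 9 lines: awn vpjw wxha snew vmp fridu iurx hvfda hqhbw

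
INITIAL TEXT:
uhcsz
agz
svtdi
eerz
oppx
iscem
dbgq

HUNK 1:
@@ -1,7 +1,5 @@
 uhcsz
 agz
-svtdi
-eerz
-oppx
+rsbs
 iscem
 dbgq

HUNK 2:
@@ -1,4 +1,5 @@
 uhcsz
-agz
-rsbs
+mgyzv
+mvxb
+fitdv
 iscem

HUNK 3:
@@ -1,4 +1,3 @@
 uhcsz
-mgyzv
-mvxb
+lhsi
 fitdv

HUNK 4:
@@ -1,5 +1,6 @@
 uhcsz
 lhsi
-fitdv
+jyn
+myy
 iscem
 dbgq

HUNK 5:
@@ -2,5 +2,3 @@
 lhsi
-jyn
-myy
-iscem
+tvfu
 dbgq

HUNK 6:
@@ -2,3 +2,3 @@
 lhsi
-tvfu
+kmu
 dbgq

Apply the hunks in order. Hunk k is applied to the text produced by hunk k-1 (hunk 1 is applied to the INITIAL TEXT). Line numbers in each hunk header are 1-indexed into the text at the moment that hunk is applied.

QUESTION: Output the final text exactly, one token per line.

Answer: uhcsz
lhsi
kmu
dbgq

Derivation:
Hunk 1: at line 1 remove [svtdi,eerz,oppx] add [rsbs] -> 5 lines: uhcsz agz rsbs iscem dbgq
Hunk 2: at line 1 remove [agz,rsbs] add [mgyzv,mvxb,fitdv] -> 6 lines: uhcsz mgyzv mvxb fitdv iscem dbgq
Hunk 3: at line 1 remove [mgyzv,mvxb] add [lhsi] -> 5 lines: uhcsz lhsi fitdv iscem dbgq
Hunk 4: at line 1 remove [fitdv] add [jyn,myy] -> 6 lines: uhcsz lhsi jyn myy iscem dbgq
Hunk 5: at line 2 remove [jyn,myy,iscem] add [tvfu] -> 4 lines: uhcsz lhsi tvfu dbgq
Hunk 6: at line 2 remove [tvfu] add [kmu] -> 4 lines: uhcsz lhsi kmu dbgq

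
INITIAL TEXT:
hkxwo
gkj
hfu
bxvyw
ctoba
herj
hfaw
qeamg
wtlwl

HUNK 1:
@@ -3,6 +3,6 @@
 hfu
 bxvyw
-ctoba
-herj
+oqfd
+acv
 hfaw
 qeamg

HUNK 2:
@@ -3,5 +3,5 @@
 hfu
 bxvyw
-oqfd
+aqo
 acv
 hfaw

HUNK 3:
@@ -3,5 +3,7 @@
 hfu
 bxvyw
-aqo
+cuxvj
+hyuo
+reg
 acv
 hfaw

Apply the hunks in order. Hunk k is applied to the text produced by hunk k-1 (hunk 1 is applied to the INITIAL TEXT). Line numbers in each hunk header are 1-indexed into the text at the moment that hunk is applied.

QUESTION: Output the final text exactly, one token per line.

Answer: hkxwo
gkj
hfu
bxvyw
cuxvj
hyuo
reg
acv
hfaw
qeamg
wtlwl

Derivation:
Hunk 1: at line 3 remove [ctoba,herj] add [oqfd,acv] -> 9 lines: hkxwo gkj hfu bxvyw oqfd acv hfaw qeamg wtlwl
Hunk 2: at line 3 remove [oqfd] add [aqo] -> 9 lines: hkxwo gkj hfu bxvyw aqo acv hfaw qeamg wtlwl
Hunk 3: at line 3 remove [aqo] add [cuxvj,hyuo,reg] -> 11 lines: hkxwo gkj hfu bxvyw cuxvj hyuo reg acv hfaw qeamg wtlwl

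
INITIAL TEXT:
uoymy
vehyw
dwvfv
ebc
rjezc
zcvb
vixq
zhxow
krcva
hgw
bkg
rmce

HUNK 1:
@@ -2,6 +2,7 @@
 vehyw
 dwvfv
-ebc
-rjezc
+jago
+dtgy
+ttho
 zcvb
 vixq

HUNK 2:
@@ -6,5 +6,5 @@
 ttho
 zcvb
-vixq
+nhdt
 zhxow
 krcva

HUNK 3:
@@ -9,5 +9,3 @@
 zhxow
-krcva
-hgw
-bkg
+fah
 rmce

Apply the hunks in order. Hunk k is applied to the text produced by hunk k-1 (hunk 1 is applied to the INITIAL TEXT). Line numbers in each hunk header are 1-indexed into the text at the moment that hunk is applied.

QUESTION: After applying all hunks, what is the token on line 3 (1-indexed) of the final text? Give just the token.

Answer: dwvfv

Derivation:
Hunk 1: at line 2 remove [ebc,rjezc] add [jago,dtgy,ttho] -> 13 lines: uoymy vehyw dwvfv jago dtgy ttho zcvb vixq zhxow krcva hgw bkg rmce
Hunk 2: at line 6 remove [vixq] add [nhdt] -> 13 lines: uoymy vehyw dwvfv jago dtgy ttho zcvb nhdt zhxow krcva hgw bkg rmce
Hunk 3: at line 9 remove [krcva,hgw,bkg] add [fah] -> 11 lines: uoymy vehyw dwvfv jago dtgy ttho zcvb nhdt zhxow fah rmce
Final line 3: dwvfv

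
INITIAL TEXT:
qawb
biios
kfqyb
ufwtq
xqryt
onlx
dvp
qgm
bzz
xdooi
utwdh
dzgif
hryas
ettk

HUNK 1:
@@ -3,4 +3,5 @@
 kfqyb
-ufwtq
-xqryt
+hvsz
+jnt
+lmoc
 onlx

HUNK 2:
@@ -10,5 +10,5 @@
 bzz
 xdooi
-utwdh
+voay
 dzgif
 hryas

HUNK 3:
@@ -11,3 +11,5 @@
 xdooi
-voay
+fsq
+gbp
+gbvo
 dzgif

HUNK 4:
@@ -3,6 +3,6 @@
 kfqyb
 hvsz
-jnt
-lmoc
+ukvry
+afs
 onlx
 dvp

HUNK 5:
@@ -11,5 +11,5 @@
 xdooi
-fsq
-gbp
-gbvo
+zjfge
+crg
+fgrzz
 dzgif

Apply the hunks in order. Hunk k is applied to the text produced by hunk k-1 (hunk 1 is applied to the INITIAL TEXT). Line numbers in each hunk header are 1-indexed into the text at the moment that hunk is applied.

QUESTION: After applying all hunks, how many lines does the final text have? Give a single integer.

Answer: 17

Derivation:
Hunk 1: at line 3 remove [ufwtq,xqryt] add [hvsz,jnt,lmoc] -> 15 lines: qawb biios kfqyb hvsz jnt lmoc onlx dvp qgm bzz xdooi utwdh dzgif hryas ettk
Hunk 2: at line 10 remove [utwdh] add [voay] -> 15 lines: qawb biios kfqyb hvsz jnt lmoc onlx dvp qgm bzz xdooi voay dzgif hryas ettk
Hunk 3: at line 11 remove [voay] add [fsq,gbp,gbvo] -> 17 lines: qawb biios kfqyb hvsz jnt lmoc onlx dvp qgm bzz xdooi fsq gbp gbvo dzgif hryas ettk
Hunk 4: at line 3 remove [jnt,lmoc] add [ukvry,afs] -> 17 lines: qawb biios kfqyb hvsz ukvry afs onlx dvp qgm bzz xdooi fsq gbp gbvo dzgif hryas ettk
Hunk 5: at line 11 remove [fsq,gbp,gbvo] add [zjfge,crg,fgrzz] -> 17 lines: qawb biios kfqyb hvsz ukvry afs onlx dvp qgm bzz xdooi zjfge crg fgrzz dzgif hryas ettk
Final line count: 17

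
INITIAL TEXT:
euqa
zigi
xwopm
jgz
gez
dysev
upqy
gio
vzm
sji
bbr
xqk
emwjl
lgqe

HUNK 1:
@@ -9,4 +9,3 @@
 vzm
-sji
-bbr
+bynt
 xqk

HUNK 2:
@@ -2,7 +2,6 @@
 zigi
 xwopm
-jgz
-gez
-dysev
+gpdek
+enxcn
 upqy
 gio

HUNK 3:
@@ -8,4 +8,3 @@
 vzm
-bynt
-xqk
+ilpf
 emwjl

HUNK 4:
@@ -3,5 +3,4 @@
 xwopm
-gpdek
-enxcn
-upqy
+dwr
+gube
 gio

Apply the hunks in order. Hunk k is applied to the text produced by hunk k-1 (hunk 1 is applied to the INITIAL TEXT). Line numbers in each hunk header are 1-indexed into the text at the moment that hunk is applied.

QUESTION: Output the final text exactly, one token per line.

Answer: euqa
zigi
xwopm
dwr
gube
gio
vzm
ilpf
emwjl
lgqe

Derivation:
Hunk 1: at line 9 remove [sji,bbr] add [bynt] -> 13 lines: euqa zigi xwopm jgz gez dysev upqy gio vzm bynt xqk emwjl lgqe
Hunk 2: at line 2 remove [jgz,gez,dysev] add [gpdek,enxcn] -> 12 lines: euqa zigi xwopm gpdek enxcn upqy gio vzm bynt xqk emwjl lgqe
Hunk 3: at line 8 remove [bynt,xqk] add [ilpf] -> 11 lines: euqa zigi xwopm gpdek enxcn upqy gio vzm ilpf emwjl lgqe
Hunk 4: at line 3 remove [gpdek,enxcn,upqy] add [dwr,gube] -> 10 lines: euqa zigi xwopm dwr gube gio vzm ilpf emwjl lgqe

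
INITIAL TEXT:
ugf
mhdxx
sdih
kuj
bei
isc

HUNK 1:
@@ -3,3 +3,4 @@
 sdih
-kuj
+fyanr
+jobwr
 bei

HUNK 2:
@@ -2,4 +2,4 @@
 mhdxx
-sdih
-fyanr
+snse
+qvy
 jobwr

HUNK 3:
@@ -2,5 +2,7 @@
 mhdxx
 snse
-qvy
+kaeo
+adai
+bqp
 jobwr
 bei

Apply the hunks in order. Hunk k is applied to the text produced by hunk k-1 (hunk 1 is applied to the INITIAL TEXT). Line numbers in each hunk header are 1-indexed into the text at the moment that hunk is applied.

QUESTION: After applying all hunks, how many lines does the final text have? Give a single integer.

Answer: 9

Derivation:
Hunk 1: at line 3 remove [kuj] add [fyanr,jobwr] -> 7 lines: ugf mhdxx sdih fyanr jobwr bei isc
Hunk 2: at line 2 remove [sdih,fyanr] add [snse,qvy] -> 7 lines: ugf mhdxx snse qvy jobwr bei isc
Hunk 3: at line 2 remove [qvy] add [kaeo,adai,bqp] -> 9 lines: ugf mhdxx snse kaeo adai bqp jobwr bei isc
Final line count: 9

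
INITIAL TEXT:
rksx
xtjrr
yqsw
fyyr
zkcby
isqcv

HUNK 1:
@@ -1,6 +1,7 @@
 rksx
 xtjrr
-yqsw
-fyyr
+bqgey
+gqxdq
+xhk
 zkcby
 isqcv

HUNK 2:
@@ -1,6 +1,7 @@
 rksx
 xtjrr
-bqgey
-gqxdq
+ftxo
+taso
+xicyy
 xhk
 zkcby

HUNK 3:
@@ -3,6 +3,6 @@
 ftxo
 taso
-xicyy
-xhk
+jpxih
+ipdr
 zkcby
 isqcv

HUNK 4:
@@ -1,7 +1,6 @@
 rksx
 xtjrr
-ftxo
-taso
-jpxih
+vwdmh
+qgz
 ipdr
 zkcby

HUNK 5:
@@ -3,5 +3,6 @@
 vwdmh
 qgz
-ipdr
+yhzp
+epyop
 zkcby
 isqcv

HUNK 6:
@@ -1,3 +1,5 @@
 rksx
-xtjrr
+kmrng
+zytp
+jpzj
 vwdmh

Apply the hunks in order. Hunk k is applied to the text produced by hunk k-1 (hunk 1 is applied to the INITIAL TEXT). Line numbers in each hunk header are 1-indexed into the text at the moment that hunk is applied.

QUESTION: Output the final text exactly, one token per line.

Hunk 1: at line 1 remove [yqsw,fyyr] add [bqgey,gqxdq,xhk] -> 7 lines: rksx xtjrr bqgey gqxdq xhk zkcby isqcv
Hunk 2: at line 1 remove [bqgey,gqxdq] add [ftxo,taso,xicyy] -> 8 lines: rksx xtjrr ftxo taso xicyy xhk zkcby isqcv
Hunk 3: at line 3 remove [xicyy,xhk] add [jpxih,ipdr] -> 8 lines: rksx xtjrr ftxo taso jpxih ipdr zkcby isqcv
Hunk 4: at line 1 remove [ftxo,taso,jpxih] add [vwdmh,qgz] -> 7 lines: rksx xtjrr vwdmh qgz ipdr zkcby isqcv
Hunk 5: at line 3 remove [ipdr] add [yhzp,epyop] -> 8 lines: rksx xtjrr vwdmh qgz yhzp epyop zkcby isqcv
Hunk 6: at line 1 remove [xtjrr] add [kmrng,zytp,jpzj] -> 10 lines: rksx kmrng zytp jpzj vwdmh qgz yhzp epyop zkcby isqcv

Answer: rksx
kmrng
zytp
jpzj
vwdmh
qgz
yhzp
epyop
zkcby
isqcv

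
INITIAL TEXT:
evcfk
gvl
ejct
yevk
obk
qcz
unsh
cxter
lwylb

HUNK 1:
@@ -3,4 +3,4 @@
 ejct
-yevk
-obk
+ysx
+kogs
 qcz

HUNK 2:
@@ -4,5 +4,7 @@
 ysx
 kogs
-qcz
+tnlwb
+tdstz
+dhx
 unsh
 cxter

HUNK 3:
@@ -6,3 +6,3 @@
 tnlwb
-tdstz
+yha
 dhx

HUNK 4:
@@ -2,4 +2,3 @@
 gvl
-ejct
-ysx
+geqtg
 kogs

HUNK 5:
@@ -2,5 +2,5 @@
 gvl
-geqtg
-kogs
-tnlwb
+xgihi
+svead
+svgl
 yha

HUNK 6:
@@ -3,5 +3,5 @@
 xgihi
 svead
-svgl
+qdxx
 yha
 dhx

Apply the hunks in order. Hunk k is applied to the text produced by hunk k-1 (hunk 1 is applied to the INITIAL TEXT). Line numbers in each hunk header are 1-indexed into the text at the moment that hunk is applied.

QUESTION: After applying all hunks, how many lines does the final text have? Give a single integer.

Hunk 1: at line 3 remove [yevk,obk] add [ysx,kogs] -> 9 lines: evcfk gvl ejct ysx kogs qcz unsh cxter lwylb
Hunk 2: at line 4 remove [qcz] add [tnlwb,tdstz,dhx] -> 11 lines: evcfk gvl ejct ysx kogs tnlwb tdstz dhx unsh cxter lwylb
Hunk 3: at line 6 remove [tdstz] add [yha] -> 11 lines: evcfk gvl ejct ysx kogs tnlwb yha dhx unsh cxter lwylb
Hunk 4: at line 2 remove [ejct,ysx] add [geqtg] -> 10 lines: evcfk gvl geqtg kogs tnlwb yha dhx unsh cxter lwylb
Hunk 5: at line 2 remove [geqtg,kogs,tnlwb] add [xgihi,svead,svgl] -> 10 lines: evcfk gvl xgihi svead svgl yha dhx unsh cxter lwylb
Hunk 6: at line 3 remove [svgl] add [qdxx] -> 10 lines: evcfk gvl xgihi svead qdxx yha dhx unsh cxter lwylb
Final line count: 10

Answer: 10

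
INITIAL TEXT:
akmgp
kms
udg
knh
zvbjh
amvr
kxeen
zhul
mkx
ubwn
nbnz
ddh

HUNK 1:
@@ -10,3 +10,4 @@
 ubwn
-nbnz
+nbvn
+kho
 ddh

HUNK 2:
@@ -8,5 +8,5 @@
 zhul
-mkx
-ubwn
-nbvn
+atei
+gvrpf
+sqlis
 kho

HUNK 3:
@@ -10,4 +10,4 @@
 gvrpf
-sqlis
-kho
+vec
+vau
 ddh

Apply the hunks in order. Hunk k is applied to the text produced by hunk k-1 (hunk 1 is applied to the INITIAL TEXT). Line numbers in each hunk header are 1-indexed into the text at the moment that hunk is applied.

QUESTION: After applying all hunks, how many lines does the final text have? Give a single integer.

Hunk 1: at line 10 remove [nbnz] add [nbvn,kho] -> 13 lines: akmgp kms udg knh zvbjh amvr kxeen zhul mkx ubwn nbvn kho ddh
Hunk 2: at line 8 remove [mkx,ubwn,nbvn] add [atei,gvrpf,sqlis] -> 13 lines: akmgp kms udg knh zvbjh amvr kxeen zhul atei gvrpf sqlis kho ddh
Hunk 3: at line 10 remove [sqlis,kho] add [vec,vau] -> 13 lines: akmgp kms udg knh zvbjh amvr kxeen zhul atei gvrpf vec vau ddh
Final line count: 13

Answer: 13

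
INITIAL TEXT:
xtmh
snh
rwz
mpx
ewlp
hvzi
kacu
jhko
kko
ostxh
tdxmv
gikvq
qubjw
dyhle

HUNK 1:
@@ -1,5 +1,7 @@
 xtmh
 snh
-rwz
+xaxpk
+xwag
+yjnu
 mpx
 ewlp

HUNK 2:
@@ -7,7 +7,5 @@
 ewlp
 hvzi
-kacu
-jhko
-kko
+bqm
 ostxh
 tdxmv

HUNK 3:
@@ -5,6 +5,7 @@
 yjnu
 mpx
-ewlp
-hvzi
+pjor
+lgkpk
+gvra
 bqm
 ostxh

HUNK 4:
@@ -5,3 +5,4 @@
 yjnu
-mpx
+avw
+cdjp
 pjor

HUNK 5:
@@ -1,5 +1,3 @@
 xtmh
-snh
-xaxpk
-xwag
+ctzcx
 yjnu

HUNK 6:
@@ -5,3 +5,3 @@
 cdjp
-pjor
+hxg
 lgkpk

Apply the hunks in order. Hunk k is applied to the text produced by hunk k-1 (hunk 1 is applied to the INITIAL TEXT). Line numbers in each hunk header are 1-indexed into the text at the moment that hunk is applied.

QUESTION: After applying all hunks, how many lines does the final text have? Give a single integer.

Answer: 14

Derivation:
Hunk 1: at line 1 remove [rwz] add [xaxpk,xwag,yjnu] -> 16 lines: xtmh snh xaxpk xwag yjnu mpx ewlp hvzi kacu jhko kko ostxh tdxmv gikvq qubjw dyhle
Hunk 2: at line 7 remove [kacu,jhko,kko] add [bqm] -> 14 lines: xtmh snh xaxpk xwag yjnu mpx ewlp hvzi bqm ostxh tdxmv gikvq qubjw dyhle
Hunk 3: at line 5 remove [ewlp,hvzi] add [pjor,lgkpk,gvra] -> 15 lines: xtmh snh xaxpk xwag yjnu mpx pjor lgkpk gvra bqm ostxh tdxmv gikvq qubjw dyhle
Hunk 4: at line 5 remove [mpx] add [avw,cdjp] -> 16 lines: xtmh snh xaxpk xwag yjnu avw cdjp pjor lgkpk gvra bqm ostxh tdxmv gikvq qubjw dyhle
Hunk 5: at line 1 remove [snh,xaxpk,xwag] add [ctzcx] -> 14 lines: xtmh ctzcx yjnu avw cdjp pjor lgkpk gvra bqm ostxh tdxmv gikvq qubjw dyhle
Hunk 6: at line 5 remove [pjor] add [hxg] -> 14 lines: xtmh ctzcx yjnu avw cdjp hxg lgkpk gvra bqm ostxh tdxmv gikvq qubjw dyhle
Final line count: 14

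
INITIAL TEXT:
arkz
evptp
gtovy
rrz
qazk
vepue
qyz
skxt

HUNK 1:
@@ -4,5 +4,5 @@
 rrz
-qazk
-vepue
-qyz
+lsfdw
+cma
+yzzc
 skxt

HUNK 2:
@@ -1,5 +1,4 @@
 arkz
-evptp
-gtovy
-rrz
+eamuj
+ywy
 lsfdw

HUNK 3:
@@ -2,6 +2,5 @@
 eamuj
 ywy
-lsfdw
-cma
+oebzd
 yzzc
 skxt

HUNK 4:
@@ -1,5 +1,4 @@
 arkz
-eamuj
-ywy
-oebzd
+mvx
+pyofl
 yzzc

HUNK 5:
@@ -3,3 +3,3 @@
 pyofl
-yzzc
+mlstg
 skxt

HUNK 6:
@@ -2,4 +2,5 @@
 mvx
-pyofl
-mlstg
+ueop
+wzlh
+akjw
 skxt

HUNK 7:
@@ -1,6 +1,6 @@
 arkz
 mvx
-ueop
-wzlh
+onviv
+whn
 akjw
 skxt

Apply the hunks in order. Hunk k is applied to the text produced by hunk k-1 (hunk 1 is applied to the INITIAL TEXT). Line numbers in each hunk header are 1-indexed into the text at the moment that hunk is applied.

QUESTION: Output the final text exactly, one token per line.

Hunk 1: at line 4 remove [qazk,vepue,qyz] add [lsfdw,cma,yzzc] -> 8 lines: arkz evptp gtovy rrz lsfdw cma yzzc skxt
Hunk 2: at line 1 remove [evptp,gtovy,rrz] add [eamuj,ywy] -> 7 lines: arkz eamuj ywy lsfdw cma yzzc skxt
Hunk 3: at line 2 remove [lsfdw,cma] add [oebzd] -> 6 lines: arkz eamuj ywy oebzd yzzc skxt
Hunk 4: at line 1 remove [eamuj,ywy,oebzd] add [mvx,pyofl] -> 5 lines: arkz mvx pyofl yzzc skxt
Hunk 5: at line 3 remove [yzzc] add [mlstg] -> 5 lines: arkz mvx pyofl mlstg skxt
Hunk 6: at line 2 remove [pyofl,mlstg] add [ueop,wzlh,akjw] -> 6 lines: arkz mvx ueop wzlh akjw skxt
Hunk 7: at line 1 remove [ueop,wzlh] add [onviv,whn] -> 6 lines: arkz mvx onviv whn akjw skxt

Answer: arkz
mvx
onviv
whn
akjw
skxt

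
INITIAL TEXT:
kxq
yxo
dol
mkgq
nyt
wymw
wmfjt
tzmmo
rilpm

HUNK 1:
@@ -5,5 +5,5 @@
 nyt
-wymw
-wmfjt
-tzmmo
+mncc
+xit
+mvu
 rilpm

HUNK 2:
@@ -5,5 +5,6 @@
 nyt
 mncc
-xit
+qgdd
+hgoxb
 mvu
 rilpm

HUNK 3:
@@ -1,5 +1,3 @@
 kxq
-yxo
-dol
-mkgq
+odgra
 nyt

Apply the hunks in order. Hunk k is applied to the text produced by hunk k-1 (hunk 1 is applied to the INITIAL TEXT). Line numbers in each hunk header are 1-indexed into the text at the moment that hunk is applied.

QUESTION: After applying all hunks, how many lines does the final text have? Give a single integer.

Hunk 1: at line 5 remove [wymw,wmfjt,tzmmo] add [mncc,xit,mvu] -> 9 lines: kxq yxo dol mkgq nyt mncc xit mvu rilpm
Hunk 2: at line 5 remove [xit] add [qgdd,hgoxb] -> 10 lines: kxq yxo dol mkgq nyt mncc qgdd hgoxb mvu rilpm
Hunk 3: at line 1 remove [yxo,dol,mkgq] add [odgra] -> 8 lines: kxq odgra nyt mncc qgdd hgoxb mvu rilpm
Final line count: 8

Answer: 8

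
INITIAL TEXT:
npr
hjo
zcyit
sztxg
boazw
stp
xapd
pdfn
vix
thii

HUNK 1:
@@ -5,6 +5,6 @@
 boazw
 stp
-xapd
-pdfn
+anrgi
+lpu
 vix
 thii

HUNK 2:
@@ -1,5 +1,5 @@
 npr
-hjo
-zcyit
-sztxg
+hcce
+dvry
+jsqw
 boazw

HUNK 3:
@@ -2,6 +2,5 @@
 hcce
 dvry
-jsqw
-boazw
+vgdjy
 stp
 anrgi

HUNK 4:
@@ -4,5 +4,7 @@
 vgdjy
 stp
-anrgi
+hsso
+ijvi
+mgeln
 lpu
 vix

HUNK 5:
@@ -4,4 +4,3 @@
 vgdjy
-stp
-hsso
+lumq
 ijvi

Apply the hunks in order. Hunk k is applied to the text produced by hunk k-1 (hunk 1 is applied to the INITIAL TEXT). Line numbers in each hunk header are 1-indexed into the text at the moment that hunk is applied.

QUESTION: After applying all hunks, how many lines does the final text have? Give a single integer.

Answer: 10

Derivation:
Hunk 1: at line 5 remove [xapd,pdfn] add [anrgi,lpu] -> 10 lines: npr hjo zcyit sztxg boazw stp anrgi lpu vix thii
Hunk 2: at line 1 remove [hjo,zcyit,sztxg] add [hcce,dvry,jsqw] -> 10 lines: npr hcce dvry jsqw boazw stp anrgi lpu vix thii
Hunk 3: at line 2 remove [jsqw,boazw] add [vgdjy] -> 9 lines: npr hcce dvry vgdjy stp anrgi lpu vix thii
Hunk 4: at line 4 remove [anrgi] add [hsso,ijvi,mgeln] -> 11 lines: npr hcce dvry vgdjy stp hsso ijvi mgeln lpu vix thii
Hunk 5: at line 4 remove [stp,hsso] add [lumq] -> 10 lines: npr hcce dvry vgdjy lumq ijvi mgeln lpu vix thii
Final line count: 10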